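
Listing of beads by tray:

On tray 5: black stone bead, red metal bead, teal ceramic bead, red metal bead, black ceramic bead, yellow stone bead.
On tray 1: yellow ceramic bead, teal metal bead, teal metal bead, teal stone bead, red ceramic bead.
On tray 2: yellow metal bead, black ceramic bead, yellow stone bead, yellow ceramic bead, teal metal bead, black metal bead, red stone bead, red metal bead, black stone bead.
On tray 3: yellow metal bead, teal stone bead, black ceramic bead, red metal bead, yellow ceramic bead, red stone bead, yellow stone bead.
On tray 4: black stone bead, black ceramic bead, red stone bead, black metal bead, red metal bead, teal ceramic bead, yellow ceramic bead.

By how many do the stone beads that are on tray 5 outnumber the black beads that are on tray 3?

stone beads on tray 5: 2.
black beads on tray 3: 1.
2 − 1 = 1.

1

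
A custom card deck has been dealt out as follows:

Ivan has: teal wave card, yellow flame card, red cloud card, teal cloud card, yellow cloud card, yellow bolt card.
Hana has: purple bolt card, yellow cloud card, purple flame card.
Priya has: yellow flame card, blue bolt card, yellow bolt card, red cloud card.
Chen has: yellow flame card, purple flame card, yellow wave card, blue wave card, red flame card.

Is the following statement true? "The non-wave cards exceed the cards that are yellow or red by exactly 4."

True

non-wave cards: 15.
cards that are yellow or red: 11.
The claim requires 15 − 11 (= 4) to equal 4, which holds.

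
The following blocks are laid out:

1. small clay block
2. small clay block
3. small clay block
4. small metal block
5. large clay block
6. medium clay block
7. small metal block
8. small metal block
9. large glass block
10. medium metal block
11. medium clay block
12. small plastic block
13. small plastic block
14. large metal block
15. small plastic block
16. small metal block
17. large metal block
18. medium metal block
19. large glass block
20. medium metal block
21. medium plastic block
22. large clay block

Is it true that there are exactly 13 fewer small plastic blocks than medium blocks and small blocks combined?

True

small plastic blocks: 3.
medium blocks: 6; small blocks: 10; combined: 6 + 10 = 16.
The claim requires 16 − 3 (= 13) to equal 13, which holds.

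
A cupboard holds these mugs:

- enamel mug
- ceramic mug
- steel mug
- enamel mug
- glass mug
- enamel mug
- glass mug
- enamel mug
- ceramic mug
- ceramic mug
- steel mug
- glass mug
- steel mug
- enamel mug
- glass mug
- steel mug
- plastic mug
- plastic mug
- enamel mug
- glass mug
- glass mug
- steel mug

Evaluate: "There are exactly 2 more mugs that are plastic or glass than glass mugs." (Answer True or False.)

mugs that are plastic or glass: 8.
glass mugs: 6.
The claim requires 8 − 6 (= 2) to equal 2, which holds.

True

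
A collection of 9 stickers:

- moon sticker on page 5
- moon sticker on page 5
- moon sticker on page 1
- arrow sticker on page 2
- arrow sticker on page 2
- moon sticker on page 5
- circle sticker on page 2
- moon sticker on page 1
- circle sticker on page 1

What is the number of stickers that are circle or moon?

circle: 2; moon: 5; together 2 + 5 = 7.

7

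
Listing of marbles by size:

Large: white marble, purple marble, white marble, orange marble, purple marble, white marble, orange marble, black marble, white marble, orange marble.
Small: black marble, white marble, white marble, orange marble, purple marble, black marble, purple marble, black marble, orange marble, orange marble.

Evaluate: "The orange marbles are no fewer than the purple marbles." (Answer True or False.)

True

orange marbles: 6.
purple marbles: 4.
The claim requires 6 ≥ 4, which holds.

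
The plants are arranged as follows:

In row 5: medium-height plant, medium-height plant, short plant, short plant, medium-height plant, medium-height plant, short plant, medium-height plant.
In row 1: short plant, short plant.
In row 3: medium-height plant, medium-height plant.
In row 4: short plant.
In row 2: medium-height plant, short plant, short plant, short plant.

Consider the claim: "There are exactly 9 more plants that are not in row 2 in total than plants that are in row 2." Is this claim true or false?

True

plants that are not in row 2: 13.
plants in row 2: 4.
The claim requires 13 − 4 (= 9) to equal 9, which holds.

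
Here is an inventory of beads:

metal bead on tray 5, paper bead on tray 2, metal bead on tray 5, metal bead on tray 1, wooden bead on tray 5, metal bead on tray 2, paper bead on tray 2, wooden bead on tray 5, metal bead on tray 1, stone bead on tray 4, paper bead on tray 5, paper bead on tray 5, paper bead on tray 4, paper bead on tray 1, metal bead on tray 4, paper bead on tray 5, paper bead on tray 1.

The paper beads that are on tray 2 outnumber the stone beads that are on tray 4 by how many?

1

paper beads on tray 2: 2.
stone beads on tray 4: 1.
2 − 1 = 1.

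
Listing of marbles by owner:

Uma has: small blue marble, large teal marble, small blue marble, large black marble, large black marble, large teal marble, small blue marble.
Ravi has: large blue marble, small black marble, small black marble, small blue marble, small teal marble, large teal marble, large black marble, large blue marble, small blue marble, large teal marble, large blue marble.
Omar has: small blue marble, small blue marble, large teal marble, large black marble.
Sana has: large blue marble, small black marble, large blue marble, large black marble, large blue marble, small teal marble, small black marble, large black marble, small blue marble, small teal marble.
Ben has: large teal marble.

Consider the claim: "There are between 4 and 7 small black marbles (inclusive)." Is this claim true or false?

There are 4 small black marbles.
The claim requires 4 ≤ 4 ≤ 7, which holds.

True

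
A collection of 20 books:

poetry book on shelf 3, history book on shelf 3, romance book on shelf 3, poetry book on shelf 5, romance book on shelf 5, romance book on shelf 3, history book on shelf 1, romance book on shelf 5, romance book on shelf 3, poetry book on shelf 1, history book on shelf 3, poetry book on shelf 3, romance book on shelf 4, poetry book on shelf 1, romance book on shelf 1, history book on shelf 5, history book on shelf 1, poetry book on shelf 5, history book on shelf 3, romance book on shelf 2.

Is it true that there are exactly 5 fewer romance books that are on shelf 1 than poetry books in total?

|romance books on shelf 1| = 1.
|poetry books| = 6.
The claim requires 6 − 1 (= 5) to equal 5, which holds.

True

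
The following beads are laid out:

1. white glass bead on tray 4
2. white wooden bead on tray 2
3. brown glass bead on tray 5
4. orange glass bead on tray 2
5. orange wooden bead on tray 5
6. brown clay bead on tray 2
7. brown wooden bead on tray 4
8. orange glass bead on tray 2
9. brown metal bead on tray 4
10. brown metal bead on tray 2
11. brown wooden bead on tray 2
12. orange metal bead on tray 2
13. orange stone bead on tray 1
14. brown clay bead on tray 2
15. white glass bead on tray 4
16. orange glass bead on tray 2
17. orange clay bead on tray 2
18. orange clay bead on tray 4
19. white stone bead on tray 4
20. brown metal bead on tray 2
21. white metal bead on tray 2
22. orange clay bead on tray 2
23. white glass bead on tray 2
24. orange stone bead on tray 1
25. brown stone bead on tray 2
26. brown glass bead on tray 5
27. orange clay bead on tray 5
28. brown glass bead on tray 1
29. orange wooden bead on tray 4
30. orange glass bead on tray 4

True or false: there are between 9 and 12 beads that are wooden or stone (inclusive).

True

|beads that are wooden or stone| = 9.
The claim requires 9 ≤ 9 ≤ 12, which holds.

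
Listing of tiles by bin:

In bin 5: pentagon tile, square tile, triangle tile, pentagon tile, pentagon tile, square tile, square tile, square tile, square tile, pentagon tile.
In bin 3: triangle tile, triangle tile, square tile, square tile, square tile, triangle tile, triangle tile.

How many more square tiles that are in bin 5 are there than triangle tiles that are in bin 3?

square tiles in bin 5: 5.
triangle tiles in bin 3: 4.
5 − 4 = 1.

1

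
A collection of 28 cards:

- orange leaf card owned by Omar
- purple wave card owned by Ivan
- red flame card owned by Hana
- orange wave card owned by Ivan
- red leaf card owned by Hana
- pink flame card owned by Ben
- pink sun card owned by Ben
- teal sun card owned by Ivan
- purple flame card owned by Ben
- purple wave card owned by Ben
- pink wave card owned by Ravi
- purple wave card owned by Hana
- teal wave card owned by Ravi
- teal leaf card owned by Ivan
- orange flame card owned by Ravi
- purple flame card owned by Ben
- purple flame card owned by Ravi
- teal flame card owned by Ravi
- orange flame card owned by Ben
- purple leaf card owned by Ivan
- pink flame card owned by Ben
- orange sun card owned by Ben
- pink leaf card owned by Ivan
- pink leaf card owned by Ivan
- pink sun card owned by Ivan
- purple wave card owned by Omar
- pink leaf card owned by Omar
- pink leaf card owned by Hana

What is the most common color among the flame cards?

Counts by color (restricted to flame cards): purple 3, pink 2, orange 2, teal 1, red 1.
The maximum is 3, held uniquely by purple.

purple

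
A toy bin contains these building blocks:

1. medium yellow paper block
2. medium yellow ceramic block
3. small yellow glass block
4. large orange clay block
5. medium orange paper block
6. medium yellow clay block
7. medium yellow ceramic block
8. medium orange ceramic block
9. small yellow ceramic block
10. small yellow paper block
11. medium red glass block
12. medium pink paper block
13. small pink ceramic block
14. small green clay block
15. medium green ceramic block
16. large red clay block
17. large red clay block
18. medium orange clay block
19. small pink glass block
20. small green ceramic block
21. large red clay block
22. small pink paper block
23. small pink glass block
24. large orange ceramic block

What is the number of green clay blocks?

1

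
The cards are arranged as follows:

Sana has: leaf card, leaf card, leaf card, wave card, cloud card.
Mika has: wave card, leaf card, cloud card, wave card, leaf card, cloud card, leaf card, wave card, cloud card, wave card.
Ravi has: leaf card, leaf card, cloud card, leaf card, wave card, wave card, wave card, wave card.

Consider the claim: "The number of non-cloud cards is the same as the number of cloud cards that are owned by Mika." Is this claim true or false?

False

non-cloud cards: 18.
cloud cards owned by Mika: 3.
The claim requires 18 = 3, which does not hold.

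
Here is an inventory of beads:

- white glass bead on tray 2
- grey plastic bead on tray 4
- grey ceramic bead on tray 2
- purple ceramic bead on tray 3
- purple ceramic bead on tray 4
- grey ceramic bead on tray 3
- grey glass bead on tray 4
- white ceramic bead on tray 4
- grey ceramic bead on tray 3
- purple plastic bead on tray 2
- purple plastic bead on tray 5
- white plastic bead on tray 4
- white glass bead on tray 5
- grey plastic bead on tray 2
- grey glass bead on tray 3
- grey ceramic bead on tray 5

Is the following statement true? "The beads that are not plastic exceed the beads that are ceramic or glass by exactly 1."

There are 11 beads that are not plastic.
There are 11 beads that are ceramic or glass.
The claim requires 11 − 11 (= 0) to equal 1, which does not hold.

False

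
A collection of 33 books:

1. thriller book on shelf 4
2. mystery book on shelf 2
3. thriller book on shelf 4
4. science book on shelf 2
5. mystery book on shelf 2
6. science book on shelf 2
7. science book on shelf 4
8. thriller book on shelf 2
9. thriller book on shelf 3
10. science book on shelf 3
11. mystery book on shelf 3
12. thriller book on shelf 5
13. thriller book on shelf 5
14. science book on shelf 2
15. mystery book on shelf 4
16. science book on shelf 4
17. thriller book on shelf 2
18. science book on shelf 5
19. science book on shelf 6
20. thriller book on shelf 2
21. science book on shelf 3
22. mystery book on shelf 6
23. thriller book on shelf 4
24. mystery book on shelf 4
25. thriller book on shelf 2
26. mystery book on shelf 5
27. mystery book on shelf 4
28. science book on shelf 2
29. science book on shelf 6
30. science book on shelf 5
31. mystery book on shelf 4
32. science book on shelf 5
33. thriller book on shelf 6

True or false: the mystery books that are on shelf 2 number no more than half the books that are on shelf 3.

True

There are 2 mystery books on shelf 2.
There are 4 books on shelf 3.
The claim requires 2 × 2 = 4 ≤ 4, which holds.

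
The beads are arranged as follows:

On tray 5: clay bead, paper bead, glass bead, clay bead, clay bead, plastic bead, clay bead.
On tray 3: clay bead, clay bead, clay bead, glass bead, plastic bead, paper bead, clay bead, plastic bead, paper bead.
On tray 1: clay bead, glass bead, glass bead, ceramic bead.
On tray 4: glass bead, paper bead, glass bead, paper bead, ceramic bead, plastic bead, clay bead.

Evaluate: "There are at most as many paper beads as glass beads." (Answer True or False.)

True

|paper beads| = 5.
|glass beads| = 6.
The claim requires 5 ≤ 6, which holds.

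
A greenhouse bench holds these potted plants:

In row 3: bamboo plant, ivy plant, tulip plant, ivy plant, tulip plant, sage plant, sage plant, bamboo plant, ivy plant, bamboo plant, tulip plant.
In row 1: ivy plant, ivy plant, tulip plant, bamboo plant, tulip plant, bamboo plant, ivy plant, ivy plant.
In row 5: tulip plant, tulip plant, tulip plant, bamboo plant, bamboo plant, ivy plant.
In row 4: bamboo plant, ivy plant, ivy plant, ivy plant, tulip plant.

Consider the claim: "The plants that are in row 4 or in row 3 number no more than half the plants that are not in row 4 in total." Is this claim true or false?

False

|plants in row 4 or in row 3| = 16.
|plants that are not in row 4| = 25.
The claim requires 2 × 16 = 32 ≤ 25, which does not hold.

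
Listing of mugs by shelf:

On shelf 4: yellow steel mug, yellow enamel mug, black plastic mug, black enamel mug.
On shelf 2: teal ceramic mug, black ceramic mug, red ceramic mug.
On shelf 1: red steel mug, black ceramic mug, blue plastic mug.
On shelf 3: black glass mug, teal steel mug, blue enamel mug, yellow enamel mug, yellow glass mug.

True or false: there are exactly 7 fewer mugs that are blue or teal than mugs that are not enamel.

True

There are 4 mugs that are blue or teal.
There are 11 mugs that are not enamel.
The claim requires 11 − 4 (= 7) to equal 7, which holds.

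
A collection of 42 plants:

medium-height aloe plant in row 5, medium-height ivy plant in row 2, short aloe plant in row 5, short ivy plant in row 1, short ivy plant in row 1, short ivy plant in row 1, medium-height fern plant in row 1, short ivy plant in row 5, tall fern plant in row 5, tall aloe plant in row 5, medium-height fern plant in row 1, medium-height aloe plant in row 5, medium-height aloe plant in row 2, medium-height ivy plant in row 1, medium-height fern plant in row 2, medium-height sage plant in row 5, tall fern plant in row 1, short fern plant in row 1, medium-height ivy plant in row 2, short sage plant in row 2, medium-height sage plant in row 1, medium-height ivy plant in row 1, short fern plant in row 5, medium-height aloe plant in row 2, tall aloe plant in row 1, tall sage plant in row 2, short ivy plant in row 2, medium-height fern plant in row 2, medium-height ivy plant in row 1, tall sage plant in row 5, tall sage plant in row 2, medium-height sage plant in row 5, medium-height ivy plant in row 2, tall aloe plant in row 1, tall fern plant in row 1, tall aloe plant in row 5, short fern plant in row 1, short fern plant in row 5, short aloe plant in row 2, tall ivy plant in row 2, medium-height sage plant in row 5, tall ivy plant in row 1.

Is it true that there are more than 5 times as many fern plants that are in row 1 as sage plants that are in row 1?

|fern plants in row 1| = 6.
|sage plants in row 1| = 1.
The claim requires 6 > 5 × 1 = 5, which holds.

True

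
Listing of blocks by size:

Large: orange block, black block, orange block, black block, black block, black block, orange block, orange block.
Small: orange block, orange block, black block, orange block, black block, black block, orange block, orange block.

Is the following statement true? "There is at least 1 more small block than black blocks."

True

small blocks: 8.
black blocks: 7.
The claim requires 8 − 7 = 1 ≥ 1, which holds.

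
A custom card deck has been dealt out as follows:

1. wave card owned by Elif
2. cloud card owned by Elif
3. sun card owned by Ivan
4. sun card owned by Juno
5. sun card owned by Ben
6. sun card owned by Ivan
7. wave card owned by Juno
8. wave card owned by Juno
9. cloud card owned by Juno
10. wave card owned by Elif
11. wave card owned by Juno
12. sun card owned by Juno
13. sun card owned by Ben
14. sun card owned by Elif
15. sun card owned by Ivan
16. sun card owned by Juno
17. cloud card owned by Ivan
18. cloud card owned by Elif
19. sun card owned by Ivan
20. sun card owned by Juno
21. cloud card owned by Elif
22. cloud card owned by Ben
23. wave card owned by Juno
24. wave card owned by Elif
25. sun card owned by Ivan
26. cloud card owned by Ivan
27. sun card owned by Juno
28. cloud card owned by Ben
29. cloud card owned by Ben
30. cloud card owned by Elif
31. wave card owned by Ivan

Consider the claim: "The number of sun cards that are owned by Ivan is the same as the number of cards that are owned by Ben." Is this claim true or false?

Count of sun cards owned by Ivan: 5.
Count of cards owned by Ben: 5.
The claim requires 5 = 5, which holds.

True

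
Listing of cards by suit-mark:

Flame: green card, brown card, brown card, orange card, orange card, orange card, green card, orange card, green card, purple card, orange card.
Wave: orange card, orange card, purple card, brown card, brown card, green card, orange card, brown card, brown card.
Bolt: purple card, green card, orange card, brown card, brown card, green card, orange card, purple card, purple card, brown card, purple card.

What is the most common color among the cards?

orange

Counts by color: orange 10, brown 9, purple 6, green 6.
The maximum is 10, held uniquely by orange.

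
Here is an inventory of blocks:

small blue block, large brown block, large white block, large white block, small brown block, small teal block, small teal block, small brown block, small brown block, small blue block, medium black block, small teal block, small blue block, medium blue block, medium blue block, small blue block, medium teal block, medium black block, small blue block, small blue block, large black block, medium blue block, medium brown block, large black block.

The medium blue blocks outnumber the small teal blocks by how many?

medium blue blocks: 3.
small teal blocks: 3.
3 − 3 = 0.

0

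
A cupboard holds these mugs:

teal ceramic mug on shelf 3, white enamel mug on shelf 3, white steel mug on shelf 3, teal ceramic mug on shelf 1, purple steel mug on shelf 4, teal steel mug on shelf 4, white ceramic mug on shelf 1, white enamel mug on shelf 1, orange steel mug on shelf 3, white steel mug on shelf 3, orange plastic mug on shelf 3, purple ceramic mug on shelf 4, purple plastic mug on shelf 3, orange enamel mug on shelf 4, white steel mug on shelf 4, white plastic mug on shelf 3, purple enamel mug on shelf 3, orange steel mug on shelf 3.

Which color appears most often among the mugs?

white

Counts by color: white 7, purple 4, orange 4, teal 3.
The maximum is 7, held uniquely by white.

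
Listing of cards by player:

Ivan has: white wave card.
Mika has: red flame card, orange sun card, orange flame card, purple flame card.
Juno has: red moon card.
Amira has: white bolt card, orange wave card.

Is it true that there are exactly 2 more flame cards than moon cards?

True

|flame cards| = 3.
|moon cards| = 1.
The claim requires 3 − 1 (= 2) to equal 2, which holds.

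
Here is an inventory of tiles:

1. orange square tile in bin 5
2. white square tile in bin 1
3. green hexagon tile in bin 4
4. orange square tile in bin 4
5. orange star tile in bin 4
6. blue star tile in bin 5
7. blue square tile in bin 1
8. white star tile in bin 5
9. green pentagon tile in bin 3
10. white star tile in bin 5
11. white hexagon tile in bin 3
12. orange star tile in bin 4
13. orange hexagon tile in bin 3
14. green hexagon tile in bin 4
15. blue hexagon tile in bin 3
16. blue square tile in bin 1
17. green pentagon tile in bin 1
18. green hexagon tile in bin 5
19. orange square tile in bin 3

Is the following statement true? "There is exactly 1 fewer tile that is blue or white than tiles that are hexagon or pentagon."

False

There are 8 tiles that are blue or white.
There are 8 tiles that are hexagon or pentagon.
The claim requires 8 − 8 (= 0) to equal 1, which does not hold.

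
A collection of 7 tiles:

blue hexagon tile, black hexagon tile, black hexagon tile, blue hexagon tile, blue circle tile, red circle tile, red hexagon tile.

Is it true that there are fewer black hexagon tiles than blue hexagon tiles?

black hexagon tiles: 2.
blue hexagon tiles: 2.
The claim requires 2 < 2, which does not hold.

False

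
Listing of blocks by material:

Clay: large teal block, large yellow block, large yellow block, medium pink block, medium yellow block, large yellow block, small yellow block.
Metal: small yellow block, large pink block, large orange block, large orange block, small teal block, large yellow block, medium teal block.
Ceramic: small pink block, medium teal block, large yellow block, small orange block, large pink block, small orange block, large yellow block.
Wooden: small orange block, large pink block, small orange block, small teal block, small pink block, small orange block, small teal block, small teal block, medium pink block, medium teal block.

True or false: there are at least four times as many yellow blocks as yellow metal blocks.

yellow blocks: 9.
yellow metal blocks: 2.
The claim requires 9 ≥ 4 × 2 = 8, which holds.

True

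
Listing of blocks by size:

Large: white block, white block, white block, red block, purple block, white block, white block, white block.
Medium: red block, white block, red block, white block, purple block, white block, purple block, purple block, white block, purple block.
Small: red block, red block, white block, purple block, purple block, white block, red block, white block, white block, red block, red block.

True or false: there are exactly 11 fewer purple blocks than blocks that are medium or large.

True

There are 7 purple blocks.
There are 18 blocks that are medium or large.
The claim requires 18 − 7 (= 11) to equal 11, which holds.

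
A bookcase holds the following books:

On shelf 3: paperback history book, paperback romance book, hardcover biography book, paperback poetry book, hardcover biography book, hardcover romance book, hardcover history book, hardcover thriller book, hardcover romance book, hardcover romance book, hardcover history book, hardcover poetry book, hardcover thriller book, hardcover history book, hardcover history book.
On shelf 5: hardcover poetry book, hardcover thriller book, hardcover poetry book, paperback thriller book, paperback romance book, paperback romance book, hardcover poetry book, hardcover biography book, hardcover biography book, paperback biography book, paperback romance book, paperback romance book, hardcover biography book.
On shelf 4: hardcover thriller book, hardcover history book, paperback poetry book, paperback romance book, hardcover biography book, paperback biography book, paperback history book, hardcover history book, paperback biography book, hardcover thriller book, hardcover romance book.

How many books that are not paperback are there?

25

Total books: 39; with the excluded value: 14; remaining 39 − 14 = 25.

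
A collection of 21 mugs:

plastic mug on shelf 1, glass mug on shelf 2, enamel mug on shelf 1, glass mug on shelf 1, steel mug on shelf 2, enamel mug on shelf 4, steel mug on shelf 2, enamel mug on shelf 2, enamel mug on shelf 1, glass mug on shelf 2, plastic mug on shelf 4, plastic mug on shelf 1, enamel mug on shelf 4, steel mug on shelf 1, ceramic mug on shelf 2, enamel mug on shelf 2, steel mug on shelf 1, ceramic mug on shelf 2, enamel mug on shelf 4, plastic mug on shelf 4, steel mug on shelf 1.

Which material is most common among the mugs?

Counts by material: enamel 7, steel 5, plastic 4, glass 3, ceramic 2.
The maximum is 7, held uniquely by enamel.

enamel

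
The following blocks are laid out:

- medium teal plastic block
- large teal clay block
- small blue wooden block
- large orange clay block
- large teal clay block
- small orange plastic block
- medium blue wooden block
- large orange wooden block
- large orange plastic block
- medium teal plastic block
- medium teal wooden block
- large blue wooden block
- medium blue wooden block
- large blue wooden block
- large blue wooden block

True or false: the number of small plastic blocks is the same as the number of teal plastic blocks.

small plastic blocks: 1.
teal plastic blocks: 2.
The claim requires 1 = 2, which does not hold.

False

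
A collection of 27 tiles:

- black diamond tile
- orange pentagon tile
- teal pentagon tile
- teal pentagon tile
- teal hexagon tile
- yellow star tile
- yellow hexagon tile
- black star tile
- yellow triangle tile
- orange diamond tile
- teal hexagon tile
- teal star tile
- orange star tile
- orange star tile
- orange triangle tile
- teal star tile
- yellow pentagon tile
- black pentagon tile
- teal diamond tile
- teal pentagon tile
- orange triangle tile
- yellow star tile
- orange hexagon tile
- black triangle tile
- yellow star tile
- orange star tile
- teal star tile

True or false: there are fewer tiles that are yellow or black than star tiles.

tiles that are yellow or black: 10.
star tiles: 10.
The claim requires 10 < 10, which does not hold.

False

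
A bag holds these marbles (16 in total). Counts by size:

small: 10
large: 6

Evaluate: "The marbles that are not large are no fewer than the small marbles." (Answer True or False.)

There are 10 marbles that are not large.
There are 10 small marbles.
The claim requires 10 ≥ 10, which holds.

True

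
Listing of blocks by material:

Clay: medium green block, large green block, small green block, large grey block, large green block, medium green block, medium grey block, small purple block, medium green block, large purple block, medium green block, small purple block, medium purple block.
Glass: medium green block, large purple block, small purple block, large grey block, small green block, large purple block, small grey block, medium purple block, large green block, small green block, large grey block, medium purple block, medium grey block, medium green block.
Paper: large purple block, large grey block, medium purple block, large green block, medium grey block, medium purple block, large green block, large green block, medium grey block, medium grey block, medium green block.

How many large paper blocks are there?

5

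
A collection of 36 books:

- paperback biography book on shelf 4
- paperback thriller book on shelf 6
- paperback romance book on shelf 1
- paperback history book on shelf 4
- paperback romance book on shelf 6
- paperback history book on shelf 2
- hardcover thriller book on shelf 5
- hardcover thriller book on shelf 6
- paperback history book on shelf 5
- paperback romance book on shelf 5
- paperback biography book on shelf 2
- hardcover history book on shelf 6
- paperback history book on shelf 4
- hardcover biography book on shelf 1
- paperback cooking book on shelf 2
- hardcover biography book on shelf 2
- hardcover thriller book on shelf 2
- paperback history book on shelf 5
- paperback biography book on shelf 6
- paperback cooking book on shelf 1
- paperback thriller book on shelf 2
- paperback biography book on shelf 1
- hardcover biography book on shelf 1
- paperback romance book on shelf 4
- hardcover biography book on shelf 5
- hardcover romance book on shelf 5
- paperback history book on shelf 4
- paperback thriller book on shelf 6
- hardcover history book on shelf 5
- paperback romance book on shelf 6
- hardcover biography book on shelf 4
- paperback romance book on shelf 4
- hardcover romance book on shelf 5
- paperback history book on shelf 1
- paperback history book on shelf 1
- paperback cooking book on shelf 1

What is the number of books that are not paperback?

12

Total books: 36; with the excluded value: 24; remaining 36 − 24 = 12.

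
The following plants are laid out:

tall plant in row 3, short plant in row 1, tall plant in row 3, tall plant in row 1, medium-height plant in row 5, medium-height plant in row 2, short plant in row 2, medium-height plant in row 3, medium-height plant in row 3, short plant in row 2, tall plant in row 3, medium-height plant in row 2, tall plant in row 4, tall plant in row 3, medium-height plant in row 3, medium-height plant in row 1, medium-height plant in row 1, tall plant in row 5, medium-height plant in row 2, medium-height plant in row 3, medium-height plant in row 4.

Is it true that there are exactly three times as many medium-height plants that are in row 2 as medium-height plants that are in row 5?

|medium-height plants in row 2| = 3.
|medium-height plants in row 5| = 1.
The claim requires 3 = 3 × 1 = 3, which holds.

True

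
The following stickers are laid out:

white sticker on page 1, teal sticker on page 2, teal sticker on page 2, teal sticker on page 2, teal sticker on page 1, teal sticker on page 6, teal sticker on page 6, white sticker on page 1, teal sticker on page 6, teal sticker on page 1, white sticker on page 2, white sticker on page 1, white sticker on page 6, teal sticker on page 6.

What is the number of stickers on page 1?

5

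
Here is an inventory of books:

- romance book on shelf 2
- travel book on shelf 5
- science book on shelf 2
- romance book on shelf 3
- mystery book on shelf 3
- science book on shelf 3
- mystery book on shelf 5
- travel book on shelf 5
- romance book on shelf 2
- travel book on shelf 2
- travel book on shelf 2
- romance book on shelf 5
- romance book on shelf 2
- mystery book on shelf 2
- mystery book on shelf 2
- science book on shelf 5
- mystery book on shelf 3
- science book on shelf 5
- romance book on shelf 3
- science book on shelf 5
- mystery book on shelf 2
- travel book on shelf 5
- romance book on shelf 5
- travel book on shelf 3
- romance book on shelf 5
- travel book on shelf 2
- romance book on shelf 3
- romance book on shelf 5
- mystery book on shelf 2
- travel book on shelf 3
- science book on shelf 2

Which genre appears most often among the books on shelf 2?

Counts by genre (restricted to books on shelf 2): mystery 4, romance 3, travel 3, science 2.
The maximum is 4, held uniquely by mystery.

mystery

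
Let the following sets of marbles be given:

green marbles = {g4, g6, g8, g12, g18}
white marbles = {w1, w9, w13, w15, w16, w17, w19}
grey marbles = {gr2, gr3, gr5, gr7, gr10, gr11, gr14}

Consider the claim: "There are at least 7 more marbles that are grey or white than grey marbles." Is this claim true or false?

There are 14 marbles that are grey or white.
There are 7 grey marbles.
The claim requires 14 − 7 = 7 ≥ 7, which holds.

True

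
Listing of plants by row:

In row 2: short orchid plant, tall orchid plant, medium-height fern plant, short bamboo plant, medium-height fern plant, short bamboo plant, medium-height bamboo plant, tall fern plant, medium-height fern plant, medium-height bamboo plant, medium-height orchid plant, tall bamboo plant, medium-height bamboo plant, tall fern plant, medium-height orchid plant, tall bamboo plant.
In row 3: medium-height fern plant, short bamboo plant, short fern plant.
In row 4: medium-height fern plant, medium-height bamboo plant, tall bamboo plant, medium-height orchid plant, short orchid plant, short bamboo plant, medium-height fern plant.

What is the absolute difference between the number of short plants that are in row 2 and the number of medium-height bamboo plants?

short plants in row 2: 3. medium-height bamboo plants: 4.
|3 − 4| = 4 − 3 = 1.

1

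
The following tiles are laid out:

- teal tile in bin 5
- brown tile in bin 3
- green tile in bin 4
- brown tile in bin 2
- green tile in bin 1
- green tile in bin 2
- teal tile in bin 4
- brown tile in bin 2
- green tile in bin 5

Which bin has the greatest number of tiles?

Counts by bin: bin 2→3, bin 4→2, bin 5→2, bin 3→1, bin 1→1.
The maximum is 3, held uniquely by bin 2.

bin 2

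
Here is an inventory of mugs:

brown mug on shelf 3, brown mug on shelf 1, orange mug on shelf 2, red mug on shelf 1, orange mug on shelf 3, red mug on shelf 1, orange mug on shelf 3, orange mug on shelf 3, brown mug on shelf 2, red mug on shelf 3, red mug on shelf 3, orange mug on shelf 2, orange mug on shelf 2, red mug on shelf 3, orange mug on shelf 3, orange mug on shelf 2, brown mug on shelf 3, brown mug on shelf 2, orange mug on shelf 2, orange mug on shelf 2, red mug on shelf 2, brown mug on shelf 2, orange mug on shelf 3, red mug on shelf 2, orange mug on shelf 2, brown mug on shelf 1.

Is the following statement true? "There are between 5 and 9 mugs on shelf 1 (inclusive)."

False

mugs on shelf 1: 4.
The claim requires 5 ≤ 4 ≤ 9, which does not hold.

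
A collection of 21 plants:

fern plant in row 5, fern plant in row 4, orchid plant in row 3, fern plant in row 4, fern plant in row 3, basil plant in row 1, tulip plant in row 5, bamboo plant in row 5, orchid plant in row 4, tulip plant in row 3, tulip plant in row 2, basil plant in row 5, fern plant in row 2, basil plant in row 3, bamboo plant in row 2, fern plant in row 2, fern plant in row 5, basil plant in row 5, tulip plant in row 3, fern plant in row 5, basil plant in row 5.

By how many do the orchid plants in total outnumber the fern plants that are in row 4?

0

orchid plants: 2.
fern plants in row 4: 2.
2 − 2 = 0.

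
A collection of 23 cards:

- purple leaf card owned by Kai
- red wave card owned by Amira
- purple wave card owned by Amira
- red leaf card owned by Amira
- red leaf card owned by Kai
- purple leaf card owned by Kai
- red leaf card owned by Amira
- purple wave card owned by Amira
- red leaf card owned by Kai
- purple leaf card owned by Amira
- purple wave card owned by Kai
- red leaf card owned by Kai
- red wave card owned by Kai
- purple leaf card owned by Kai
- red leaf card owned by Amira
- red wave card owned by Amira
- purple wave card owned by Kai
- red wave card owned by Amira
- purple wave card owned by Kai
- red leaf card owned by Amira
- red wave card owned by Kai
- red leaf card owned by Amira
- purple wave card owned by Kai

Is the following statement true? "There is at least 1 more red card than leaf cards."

red cards: 13.
leaf cards: 12.
The claim requires 13 − 12 = 1 ≥ 1, which holds.

True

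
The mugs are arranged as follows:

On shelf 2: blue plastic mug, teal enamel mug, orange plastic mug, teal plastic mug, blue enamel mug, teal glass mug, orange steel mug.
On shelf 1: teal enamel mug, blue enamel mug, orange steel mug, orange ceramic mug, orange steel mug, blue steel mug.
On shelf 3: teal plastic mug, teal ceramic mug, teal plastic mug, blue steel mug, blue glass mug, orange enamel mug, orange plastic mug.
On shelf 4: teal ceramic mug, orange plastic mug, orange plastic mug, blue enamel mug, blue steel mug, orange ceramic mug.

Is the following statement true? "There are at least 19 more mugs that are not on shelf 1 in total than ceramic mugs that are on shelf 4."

There are 20 mugs that are not on shelf 1.
There are 2 ceramic mugs on shelf 4.
The claim requires 20 − 2 = 18 ≥ 19, which does not hold.

False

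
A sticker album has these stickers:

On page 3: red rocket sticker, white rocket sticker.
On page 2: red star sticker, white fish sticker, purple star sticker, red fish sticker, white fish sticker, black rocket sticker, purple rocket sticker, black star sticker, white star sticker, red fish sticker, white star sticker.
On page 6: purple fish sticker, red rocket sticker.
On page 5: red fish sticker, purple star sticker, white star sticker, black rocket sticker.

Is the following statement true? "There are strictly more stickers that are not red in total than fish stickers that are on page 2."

stickers that are not red: 13.
fish stickers on page 2: 4.
The claim requires 13 > 4, which holds.

True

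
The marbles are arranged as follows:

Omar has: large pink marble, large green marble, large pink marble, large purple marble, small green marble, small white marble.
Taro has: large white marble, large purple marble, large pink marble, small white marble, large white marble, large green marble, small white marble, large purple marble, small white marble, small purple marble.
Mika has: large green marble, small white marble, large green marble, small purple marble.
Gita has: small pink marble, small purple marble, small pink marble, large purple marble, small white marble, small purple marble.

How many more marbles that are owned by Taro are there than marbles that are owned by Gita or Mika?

marbles owned by Taro: 10.
marbles owned by Gita or Mika: 10.
10 − 10 = 0.

0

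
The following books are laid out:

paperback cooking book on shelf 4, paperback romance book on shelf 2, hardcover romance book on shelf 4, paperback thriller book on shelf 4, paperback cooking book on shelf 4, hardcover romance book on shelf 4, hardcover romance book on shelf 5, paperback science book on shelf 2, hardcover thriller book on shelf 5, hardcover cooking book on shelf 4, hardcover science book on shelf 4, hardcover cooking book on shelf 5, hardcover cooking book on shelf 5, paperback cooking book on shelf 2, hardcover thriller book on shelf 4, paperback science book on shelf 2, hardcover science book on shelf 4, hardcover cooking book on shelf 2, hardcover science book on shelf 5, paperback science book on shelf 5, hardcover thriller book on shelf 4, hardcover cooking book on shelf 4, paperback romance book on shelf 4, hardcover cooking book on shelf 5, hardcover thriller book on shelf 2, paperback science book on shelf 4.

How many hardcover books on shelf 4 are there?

8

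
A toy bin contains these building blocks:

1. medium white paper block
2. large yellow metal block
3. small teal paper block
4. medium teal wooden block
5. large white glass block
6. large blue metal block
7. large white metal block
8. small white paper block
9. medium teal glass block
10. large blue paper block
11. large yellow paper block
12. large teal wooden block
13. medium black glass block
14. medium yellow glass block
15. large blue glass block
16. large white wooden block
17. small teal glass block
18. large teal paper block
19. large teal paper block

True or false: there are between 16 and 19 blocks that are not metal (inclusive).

True

blocks that are not metal: 16.
The claim requires 16 ≤ 16 ≤ 19, which holds.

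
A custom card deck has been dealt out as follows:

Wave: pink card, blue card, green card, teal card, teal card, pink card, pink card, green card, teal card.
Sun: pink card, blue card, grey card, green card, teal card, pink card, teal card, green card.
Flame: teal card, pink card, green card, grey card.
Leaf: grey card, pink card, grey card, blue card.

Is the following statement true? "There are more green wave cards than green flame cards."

|green wave cards| = 2.
|green flame cards| = 1.
The claim requires 2 > 1, which holds.

True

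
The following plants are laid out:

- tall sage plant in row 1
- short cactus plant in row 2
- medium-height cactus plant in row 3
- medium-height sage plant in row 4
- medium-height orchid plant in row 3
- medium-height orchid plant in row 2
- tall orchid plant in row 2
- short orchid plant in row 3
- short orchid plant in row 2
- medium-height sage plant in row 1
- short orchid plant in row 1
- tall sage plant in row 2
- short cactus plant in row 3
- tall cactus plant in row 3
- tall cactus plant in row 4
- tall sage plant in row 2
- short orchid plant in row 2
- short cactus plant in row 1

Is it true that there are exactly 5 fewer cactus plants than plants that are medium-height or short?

There are 6 cactus plants.
There are 12 plants that are medium-height or short.
The claim requires 12 − 6 (= 6) to equal 5, which does not hold.

False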